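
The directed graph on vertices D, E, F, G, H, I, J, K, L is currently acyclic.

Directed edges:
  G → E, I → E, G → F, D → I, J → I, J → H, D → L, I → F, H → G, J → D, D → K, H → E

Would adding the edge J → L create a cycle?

No

Adding J→L creates a cycle iff L can already reach J.
Explore from L: no path reaches J. The graph stays acyclic.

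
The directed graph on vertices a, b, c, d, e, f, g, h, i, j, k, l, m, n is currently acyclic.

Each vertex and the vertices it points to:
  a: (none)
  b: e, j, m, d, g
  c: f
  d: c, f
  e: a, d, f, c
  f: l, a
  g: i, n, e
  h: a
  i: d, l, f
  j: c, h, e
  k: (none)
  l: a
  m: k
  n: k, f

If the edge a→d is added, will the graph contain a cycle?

Adding a→d creates a cycle iff d can already reach a.
Path from d: d → f → a.
So d → … → a → d is a cycle.

Yes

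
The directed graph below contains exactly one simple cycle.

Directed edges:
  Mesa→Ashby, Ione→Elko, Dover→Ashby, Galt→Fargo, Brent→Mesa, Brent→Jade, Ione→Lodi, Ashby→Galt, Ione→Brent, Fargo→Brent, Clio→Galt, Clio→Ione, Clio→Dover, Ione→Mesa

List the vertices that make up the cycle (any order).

DFS with gray/black marking from Galt:
Galt gray
  Fargo gray
    Brent gray
      Mesa gray
        Ashby gray
          Ashby→Galt: Galt is gray → back edge
Back edge closes the cycle Galt → Fargo → Brent → Mesa → Ashby → Galt; its vertices are {Galt, Mesa, Ashby, Brent, Fargo}.

Galt, Mesa, Ashby, Brent, Fargo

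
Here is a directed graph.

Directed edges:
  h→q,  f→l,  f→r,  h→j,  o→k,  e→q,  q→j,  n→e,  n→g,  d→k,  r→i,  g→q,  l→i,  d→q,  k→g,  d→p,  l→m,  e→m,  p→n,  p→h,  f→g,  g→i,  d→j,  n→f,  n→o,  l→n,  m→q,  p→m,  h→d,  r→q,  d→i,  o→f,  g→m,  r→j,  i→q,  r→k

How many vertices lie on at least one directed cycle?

A vertex is on a directed cycle iff it belongs to a strongly connected component of size ≥ 2 (or has a self-loop).
The vertices on cycles are {d, f, h, l, n, o, p} — 7 in total.

7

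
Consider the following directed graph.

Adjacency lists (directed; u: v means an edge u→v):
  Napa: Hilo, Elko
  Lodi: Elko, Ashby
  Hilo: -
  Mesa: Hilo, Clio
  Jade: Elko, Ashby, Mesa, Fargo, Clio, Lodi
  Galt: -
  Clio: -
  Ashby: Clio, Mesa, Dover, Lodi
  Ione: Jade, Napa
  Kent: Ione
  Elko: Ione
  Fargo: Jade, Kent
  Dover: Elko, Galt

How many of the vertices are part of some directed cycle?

9

A vertex is on a directed cycle iff it belongs to a strongly connected component of size ≥ 2 (or has a self-loop).
The vertices on cycles are {Elko, Ione, Jade, Kent, Lodi, Napa, Ashby, Dover, Fargo} — 9 in total.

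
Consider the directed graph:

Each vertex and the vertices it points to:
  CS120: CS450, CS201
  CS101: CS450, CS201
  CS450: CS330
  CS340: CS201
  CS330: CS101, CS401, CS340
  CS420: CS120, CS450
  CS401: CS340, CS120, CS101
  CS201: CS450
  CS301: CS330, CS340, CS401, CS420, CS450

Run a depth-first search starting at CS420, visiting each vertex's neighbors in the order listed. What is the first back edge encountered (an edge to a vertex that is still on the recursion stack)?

CS101->CS450

DFS from CS420 (visiting each vertex's neighbors in the order listed); mark gray on enter, black on exit:
CS420 gray
  CS120 gray
    CS450 gray
      CS330 gray
        CS101 gray
          CS101→CS450: CS450 is gray → back edge
First back edge: CS101 → CS450.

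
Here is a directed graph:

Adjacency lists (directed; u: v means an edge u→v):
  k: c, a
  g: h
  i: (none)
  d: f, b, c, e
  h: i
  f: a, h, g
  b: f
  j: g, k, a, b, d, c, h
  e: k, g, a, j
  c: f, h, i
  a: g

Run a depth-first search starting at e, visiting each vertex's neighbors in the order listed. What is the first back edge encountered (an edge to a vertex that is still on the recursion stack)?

DFS from e (visiting each vertex's neighbors in the order listed); mark gray on enter, black on exit:
e gray
  k gray
    c gray
      f gray
        a gray
          g gray
            h gray
              i gray
              i black
            h black
          g black
        a black
        f→h: h black — skip
        f→g: g black — skip
      f black
      c→h: h black — skip
      c→i: i black — skip
    c black
    k→a: a black — skip
  k black
  e→g: g black — skip
  e→a: a black — skip
  j gray
    j→g: g black — skip
    j→k: k black — skip
    j→a: a black — skip
    b gray
      b→f: f black — skip
    b black
    d gray
      d→f: f black — skip
      d→b: b black — skip
      d→c: c black — skip
      d→e: e is gray → back edge
First back edge: d → e.

d->e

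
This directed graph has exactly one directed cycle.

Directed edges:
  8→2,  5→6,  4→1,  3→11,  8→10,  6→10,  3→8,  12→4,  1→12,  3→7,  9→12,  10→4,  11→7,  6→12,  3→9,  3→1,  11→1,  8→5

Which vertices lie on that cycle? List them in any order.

1, 4, 12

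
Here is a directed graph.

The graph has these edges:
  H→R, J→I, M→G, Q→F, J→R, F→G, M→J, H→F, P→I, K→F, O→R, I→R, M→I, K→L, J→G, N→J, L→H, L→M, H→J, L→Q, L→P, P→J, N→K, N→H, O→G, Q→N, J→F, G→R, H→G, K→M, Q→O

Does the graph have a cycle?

Yes

DFS with white/gray/black marking, starting from I:
I gray
  R gray
  R black
I black
F gray
  G gray
    G→R: R black — skip
  G black
F black
H gray
  H→R: R black — skip
  H→F: F black — skip
  H→G: G black — skip
  J gray
    J→R: R black — skip
    J→F: F black — skip
    J→I: I black — skip
    J→G: G black — skip
  J black
H black
K gray
  M gray
    M→I: I black — skip
    M→G: G black — skip
    M→J: J black — skip
  M black
  K→F: F black — skip
  L gray
    L→M: M black — skip
    L→H: H black — skip
    P gray
      P→I: I black — skip
      P→J: J black — skip
    P black
    Q gray
      N gray
        N→K: K is gray → back edge
Back edge found, so a cycle exists: K → L → Q → N → K.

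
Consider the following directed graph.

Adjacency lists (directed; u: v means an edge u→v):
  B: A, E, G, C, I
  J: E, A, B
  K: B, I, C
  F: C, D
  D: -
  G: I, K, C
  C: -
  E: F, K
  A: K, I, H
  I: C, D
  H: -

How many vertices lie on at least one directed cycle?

5

A vertex is on a directed cycle iff it belongs to a strongly connected component of size ≥ 2 (or has a self-loop).
The vertices on cycles are {A, B, E, G, K} — 5 in total.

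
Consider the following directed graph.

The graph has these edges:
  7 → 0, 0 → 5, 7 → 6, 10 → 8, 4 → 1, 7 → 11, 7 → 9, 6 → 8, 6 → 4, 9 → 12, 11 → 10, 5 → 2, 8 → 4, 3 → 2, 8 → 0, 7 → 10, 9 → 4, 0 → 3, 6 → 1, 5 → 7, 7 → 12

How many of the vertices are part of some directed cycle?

7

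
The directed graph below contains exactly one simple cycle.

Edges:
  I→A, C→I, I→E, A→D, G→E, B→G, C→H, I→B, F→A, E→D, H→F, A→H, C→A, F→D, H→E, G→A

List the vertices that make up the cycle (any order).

A, F, H

DFS with gray/black marking from H:
H gray
  E gray
    D gray
    D black
  E black
  F gray
    F→D: D black — skip
    A gray
      A→H: H is gray → back edge
Back edge closes the cycle H → F → A → H; its vertices are {A, F, H}.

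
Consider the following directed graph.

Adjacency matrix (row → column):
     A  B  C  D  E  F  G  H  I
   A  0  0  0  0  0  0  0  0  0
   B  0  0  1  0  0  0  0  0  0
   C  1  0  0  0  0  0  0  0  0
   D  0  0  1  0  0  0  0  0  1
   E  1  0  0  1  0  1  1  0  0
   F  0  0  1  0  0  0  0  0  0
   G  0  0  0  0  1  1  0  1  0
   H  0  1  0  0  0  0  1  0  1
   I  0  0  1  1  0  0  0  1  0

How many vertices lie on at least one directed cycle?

5

A vertex is on a directed cycle iff it belongs to a strongly connected component of size ≥ 2 (or has a self-loop).
The vertices on cycles are {D, E, G, H, I} — 5 in total.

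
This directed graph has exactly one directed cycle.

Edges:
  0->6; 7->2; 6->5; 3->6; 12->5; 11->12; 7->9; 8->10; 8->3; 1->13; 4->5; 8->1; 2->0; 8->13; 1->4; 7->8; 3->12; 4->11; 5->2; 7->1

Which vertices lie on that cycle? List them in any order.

0, 2, 5, 6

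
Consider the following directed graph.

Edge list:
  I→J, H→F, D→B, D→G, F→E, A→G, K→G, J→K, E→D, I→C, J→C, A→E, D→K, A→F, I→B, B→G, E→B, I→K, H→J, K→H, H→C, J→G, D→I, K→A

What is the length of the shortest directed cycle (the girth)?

For each vertex v, BFS finds the shortest path from v back to v.
The shortest such closed walk is K → H → J → K, length 3.

3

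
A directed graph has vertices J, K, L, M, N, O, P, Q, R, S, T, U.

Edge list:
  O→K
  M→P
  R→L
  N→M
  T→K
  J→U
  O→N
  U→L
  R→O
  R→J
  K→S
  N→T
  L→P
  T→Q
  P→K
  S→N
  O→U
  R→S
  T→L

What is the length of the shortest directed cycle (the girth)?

For each vertex v, BFS finds the shortest path from v back to v.
The shortest such closed walk is K → S → N → T → K, length 4.

4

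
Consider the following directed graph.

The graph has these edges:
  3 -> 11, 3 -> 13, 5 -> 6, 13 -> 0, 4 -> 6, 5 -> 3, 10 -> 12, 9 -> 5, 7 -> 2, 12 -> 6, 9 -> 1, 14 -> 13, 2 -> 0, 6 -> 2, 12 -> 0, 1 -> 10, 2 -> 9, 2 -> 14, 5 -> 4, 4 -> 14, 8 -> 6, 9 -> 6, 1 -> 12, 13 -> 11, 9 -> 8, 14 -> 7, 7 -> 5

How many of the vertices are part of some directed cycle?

11

A vertex is on a directed cycle iff it belongs to a strongly connected component of size ≥ 2 (or has a self-loop).
The vertices on cycles are {1, 2, 4, 5, 6, 7, 8, 9, 10, 12, 14} — 11 in total.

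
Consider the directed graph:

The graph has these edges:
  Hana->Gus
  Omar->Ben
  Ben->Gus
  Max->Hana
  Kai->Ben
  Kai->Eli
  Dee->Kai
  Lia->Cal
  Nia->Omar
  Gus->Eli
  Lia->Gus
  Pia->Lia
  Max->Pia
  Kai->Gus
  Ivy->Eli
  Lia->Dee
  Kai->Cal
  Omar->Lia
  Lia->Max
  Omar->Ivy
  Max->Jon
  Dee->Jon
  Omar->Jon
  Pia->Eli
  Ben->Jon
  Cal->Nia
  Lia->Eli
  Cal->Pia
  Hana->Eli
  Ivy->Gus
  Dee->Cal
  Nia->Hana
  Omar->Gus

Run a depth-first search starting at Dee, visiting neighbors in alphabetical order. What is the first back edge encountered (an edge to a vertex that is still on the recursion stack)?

Lia->Cal

DFS from Dee (visiting neighbors in alphabetical order); mark gray on enter, black on exit:
Dee gray
  Cal gray
    Nia gray
      Hana gray
        Eli gray
        Eli black
        Gus gray
          Gus→Eli: Eli black — skip
        Gus black
      Hana black
      Omar gray
        Ben gray
          Ben→Gus: Gus black — skip
          Jon gray
          Jon black
        Ben black
        Omar→Gus: Gus black — skip
        Ivy gray
          Ivy→Eli: Eli black — skip
          Ivy→Gus: Gus black — skip
        Ivy black
        Omar→Jon: Jon black — skip
        Lia gray
          Lia→Cal: Cal is gray → back edge
First back edge: Lia → Cal.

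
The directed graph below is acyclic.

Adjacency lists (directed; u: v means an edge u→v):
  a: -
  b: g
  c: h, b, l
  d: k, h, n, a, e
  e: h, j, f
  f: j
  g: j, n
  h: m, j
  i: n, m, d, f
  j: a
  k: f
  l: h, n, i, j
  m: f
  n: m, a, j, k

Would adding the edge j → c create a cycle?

Yes

Adding j→c creates a cycle iff c can already reach j.
Path from c: c → l → j.
So c → … → j → c is a cycle.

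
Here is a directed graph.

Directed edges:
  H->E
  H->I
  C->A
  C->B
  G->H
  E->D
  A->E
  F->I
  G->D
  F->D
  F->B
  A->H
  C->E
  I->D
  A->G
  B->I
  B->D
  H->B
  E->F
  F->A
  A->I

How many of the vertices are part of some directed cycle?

5

A vertex is on a directed cycle iff it belongs to a strongly connected component of size ≥ 2 (or has a self-loop).
The vertices on cycles are {A, E, F, G, H} — 5 in total.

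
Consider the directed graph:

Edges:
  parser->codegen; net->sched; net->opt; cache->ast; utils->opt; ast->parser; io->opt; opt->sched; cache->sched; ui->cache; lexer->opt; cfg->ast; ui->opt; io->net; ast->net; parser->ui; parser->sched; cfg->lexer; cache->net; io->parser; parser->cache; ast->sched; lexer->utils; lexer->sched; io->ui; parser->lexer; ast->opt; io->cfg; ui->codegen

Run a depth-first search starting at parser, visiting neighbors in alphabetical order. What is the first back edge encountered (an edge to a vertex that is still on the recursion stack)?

DFS from parser (visiting neighbors in alphabetical order); mark gray on enter, black on exit:
parser gray
  cache gray
    ast gray
      net gray
        opt gray
          sched gray
          sched black
        opt black
        net→sched: sched black — skip
      net black
      ast→opt: opt black — skip
      ast→parser: parser is gray → back edge
First back edge: ast → parser.

ast→parser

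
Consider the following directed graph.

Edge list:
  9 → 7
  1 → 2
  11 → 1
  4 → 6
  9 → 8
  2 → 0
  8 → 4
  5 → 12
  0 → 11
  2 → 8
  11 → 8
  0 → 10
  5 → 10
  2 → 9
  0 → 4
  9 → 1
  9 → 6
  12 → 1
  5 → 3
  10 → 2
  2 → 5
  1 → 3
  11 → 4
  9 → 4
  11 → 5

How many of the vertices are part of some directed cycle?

8

A vertex is on a directed cycle iff it belongs to a strongly connected component of size ≥ 2 (or has a self-loop).
The vertices on cycles are {0, 1, 2, 5, 9, 10, 11, 12} — 8 in total.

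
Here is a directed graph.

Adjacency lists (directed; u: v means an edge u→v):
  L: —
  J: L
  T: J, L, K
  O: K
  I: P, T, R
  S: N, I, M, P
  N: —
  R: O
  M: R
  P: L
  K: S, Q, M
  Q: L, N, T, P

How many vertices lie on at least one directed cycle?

A vertex is on a directed cycle iff it belongs to a strongly connected component of size ≥ 2 (or has a self-loop).
The vertices on cycles are {I, K, M, O, Q, R, S, T} — 8 in total.

8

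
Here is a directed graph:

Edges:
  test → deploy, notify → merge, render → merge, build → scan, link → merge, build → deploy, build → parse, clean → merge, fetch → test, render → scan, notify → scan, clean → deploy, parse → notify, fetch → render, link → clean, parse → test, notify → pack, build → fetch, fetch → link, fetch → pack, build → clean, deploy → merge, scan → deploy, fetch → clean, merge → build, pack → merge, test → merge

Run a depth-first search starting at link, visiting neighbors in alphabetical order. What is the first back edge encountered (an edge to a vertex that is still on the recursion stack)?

DFS from link (visiting neighbors in alphabetical order); mark gray on enter, black on exit:
link gray
  clean gray
    deploy gray
      merge gray
        build gray
          build→clean: clean is gray → back edge
First back edge: build → clean.

build→clean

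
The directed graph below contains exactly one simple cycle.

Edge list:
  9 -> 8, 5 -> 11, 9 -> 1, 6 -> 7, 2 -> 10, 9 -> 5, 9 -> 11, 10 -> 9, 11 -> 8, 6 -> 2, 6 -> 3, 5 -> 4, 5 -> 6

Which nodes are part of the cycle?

2, 5, 6, 9, 10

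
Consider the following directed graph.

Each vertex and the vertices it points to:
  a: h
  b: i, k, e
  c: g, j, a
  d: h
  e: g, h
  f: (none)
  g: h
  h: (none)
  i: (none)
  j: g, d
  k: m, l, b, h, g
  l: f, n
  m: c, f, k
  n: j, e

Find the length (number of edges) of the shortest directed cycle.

2

For each vertex v, BFS finds the shortest path from v back to v.
The shortest such closed walk is k → m → k, length 2.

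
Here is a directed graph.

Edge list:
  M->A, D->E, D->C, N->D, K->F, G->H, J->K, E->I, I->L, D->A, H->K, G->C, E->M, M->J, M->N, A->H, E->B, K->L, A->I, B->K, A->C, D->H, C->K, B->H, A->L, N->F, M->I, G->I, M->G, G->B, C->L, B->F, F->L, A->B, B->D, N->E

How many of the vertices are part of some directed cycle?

7

A vertex is on a directed cycle iff it belongs to a strongly connected component of size ≥ 2 (or has a self-loop).
The vertices on cycles are {A, B, D, E, G, M, N} — 7 in total.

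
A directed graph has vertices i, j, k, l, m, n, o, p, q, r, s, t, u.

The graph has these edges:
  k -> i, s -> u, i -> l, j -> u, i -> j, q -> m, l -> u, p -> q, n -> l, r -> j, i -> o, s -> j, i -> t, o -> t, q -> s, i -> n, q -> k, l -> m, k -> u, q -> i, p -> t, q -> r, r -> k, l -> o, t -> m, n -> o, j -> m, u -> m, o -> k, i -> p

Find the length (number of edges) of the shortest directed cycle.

3

For each vertex v, BFS finds the shortest path from v back to v.
The shortest such closed walk is i → o → k → i, length 3.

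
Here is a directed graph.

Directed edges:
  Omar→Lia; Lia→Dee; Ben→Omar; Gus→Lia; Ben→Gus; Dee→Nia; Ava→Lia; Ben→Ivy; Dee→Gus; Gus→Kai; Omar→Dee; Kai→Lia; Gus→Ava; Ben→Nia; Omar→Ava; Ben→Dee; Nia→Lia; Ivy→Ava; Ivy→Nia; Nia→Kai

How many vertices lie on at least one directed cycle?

A vertex is on a directed cycle iff it belongs to a strongly connected component of size ≥ 2 (or has a self-loop).
The vertices on cycles are {Ava, Dee, Gus, Kai, Lia, Nia} — 6 in total.

6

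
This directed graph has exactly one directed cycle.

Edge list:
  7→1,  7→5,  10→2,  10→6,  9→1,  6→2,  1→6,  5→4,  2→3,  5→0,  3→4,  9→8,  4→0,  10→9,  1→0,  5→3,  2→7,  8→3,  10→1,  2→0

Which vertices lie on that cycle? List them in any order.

1, 2, 6, 7

DFS with gray/black marking from 2:
2 gray
  0 gray
  0 black
  3 gray
    4 gray
      4→0: 0 black — skip
    4 black
  3 black
  7 gray
    1 gray
      1→0: 0 black — skip
      6 gray
        6→2: 2 is gray → back edge
Back edge closes the cycle 2 → 7 → 1 → 6 → 2; its vertices are {1, 2, 6, 7}.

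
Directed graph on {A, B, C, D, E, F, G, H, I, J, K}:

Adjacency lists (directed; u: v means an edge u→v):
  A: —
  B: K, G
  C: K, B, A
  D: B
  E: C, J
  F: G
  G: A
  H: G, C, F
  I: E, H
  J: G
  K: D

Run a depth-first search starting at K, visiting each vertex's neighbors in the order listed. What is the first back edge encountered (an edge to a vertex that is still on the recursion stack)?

DFS from K (visiting each vertex's neighbors in the order listed); mark gray on enter, black on exit:
K gray
  D gray
    B gray
      B→K: K is gray → back edge
First back edge: B → K.

B->K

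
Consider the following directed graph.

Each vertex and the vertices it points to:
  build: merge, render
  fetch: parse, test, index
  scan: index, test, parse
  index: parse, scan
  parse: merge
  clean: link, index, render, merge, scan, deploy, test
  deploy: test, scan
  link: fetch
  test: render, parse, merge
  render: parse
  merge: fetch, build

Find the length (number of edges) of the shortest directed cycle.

For each vertex v, BFS finds the shortest path from v back to v.
The shortest such closed walk is merge → build → merge, length 2.

2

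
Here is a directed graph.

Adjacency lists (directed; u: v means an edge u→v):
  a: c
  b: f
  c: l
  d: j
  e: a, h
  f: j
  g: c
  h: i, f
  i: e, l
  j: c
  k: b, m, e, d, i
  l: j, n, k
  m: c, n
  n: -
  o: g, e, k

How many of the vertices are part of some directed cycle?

A vertex is on a directed cycle iff it belongs to a strongly connected component of size ≥ 2 (or has a self-loop).
The vertices on cycles are {a, b, c, d, e, f, h, i, j, k, l, m} — 12 in total.

12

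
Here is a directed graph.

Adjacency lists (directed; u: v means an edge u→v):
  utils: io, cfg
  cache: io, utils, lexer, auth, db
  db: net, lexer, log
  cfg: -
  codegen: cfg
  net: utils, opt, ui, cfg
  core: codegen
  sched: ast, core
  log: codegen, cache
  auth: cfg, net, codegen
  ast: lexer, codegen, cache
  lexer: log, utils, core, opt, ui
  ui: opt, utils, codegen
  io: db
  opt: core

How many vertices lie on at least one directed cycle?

9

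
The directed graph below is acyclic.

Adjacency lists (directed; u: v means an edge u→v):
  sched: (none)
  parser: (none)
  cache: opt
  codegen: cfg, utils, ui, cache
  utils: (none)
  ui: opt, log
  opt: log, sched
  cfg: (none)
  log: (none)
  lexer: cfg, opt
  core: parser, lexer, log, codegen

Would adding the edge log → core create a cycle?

Yes

Adding log→core creates a cycle iff core can already reach log.
Path from core: core → log.
So core → … → log → core is a cycle.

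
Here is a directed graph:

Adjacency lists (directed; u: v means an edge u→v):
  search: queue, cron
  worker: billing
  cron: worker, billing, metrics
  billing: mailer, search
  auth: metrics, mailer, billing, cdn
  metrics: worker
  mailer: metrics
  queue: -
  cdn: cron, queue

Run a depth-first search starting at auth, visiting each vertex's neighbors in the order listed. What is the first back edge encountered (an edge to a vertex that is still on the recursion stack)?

mailer->metrics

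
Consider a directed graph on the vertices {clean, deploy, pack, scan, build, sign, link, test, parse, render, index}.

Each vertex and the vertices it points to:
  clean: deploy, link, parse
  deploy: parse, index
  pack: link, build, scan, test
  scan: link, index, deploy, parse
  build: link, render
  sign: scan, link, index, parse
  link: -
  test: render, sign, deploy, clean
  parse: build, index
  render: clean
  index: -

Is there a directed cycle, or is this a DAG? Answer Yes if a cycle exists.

Yes

DFS with white/gray/black marking, starting from clean:
clean gray
  deploy gray
    parse gray
      build gray
        link gray
        link black
        render gray
          render→clean: clean is gray → back edge
Back edge found, so a cycle exists: clean → deploy → parse → build → render → clean.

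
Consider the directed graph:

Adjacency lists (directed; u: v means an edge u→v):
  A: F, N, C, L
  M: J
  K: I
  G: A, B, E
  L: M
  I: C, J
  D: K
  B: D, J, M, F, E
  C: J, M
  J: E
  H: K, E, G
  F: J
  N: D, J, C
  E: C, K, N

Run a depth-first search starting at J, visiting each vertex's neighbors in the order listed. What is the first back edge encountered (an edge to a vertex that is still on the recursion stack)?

C->J

DFS from J (visiting each vertex's neighbors in the order listed); mark gray on enter, black on exit:
J gray
  E gray
    C gray
      C→J: J is gray → back edge
First back edge: C → J.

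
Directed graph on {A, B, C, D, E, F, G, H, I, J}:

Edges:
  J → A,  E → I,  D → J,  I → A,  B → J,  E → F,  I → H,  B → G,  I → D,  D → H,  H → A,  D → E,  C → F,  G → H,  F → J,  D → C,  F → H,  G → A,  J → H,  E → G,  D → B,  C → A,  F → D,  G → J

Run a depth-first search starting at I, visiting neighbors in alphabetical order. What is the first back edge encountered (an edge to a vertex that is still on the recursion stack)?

F->D

DFS from I (visiting neighbors in alphabetical order); mark gray on enter, black on exit:
I gray
  A gray
  A black
  D gray
    B gray
      G gray
        G→A: A black — skip
        H gray
          H→A: A black — skip
        H black
        J gray
          J→A: A black — skip
          J→H: H black — skip
        J black
      G black
      B→J: J black — skip
    B black
    C gray
      C→A: A black — skip
      F gray
        F→D: D is gray → back edge
First back edge: F → D.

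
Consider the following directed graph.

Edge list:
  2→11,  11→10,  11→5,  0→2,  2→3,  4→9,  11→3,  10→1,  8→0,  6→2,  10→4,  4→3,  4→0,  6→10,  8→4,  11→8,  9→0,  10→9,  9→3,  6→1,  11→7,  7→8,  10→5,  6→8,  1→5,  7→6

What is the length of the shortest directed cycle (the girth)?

4

For each vertex v, BFS finds the shortest path from v back to v.
The shortest such closed walk is 7 → 6 → 2 → 11 → 7, length 4.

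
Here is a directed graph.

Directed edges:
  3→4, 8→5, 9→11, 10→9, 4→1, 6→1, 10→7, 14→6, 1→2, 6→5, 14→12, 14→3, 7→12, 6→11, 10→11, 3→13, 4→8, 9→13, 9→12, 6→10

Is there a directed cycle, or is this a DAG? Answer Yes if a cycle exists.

No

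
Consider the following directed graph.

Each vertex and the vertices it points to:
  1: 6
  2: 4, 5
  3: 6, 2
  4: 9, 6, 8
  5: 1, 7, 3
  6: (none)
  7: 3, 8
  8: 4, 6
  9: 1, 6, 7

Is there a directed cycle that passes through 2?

Yes

2 is on a cycle iff 2 can reach itself via ≥1 edge.
2 → 5 → 3 → 2 — yes.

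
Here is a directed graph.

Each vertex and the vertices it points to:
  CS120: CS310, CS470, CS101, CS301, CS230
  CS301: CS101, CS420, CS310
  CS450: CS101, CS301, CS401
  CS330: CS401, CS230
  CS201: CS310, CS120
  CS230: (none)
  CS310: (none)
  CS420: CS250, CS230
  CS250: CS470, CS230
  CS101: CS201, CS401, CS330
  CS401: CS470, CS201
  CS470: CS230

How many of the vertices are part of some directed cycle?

A vertex is on a directed cycle iff it belongs to a strongly connected component of size ≥ 2 (or has a self-loop).
The vertices on cycles are {CS101, CS120, CS201, CS301, CS330, CS401} — 6 in total.

6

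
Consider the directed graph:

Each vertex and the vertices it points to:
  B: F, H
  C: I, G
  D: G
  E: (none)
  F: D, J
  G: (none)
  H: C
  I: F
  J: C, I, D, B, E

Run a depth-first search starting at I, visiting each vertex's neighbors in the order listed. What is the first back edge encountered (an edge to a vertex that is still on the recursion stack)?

DFS from I (visiting each vertex's neighbors in the order listed); mark gray on enter, black on exit:
I gray
  F gray
    D gray
      G gray
      G black
    D black
    J gray
      C gray
        C→I: I is gray → back edge
First back edge: C → I.

C→I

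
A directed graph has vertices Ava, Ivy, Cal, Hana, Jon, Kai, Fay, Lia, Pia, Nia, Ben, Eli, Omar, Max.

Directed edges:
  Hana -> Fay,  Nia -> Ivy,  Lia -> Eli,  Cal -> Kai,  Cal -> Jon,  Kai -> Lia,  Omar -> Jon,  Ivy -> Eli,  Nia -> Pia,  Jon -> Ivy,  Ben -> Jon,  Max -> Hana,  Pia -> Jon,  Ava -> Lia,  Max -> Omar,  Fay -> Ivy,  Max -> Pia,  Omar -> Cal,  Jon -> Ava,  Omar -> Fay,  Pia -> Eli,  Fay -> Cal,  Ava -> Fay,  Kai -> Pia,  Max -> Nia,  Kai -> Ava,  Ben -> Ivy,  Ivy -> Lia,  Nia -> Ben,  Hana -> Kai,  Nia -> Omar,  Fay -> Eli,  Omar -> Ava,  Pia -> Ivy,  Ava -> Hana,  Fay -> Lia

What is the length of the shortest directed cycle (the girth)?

For each vertex v, BFS finds the shortest path from v back to v.
The shortest such closed walk is Hana → Kai → Ava → Hana, length 3.

3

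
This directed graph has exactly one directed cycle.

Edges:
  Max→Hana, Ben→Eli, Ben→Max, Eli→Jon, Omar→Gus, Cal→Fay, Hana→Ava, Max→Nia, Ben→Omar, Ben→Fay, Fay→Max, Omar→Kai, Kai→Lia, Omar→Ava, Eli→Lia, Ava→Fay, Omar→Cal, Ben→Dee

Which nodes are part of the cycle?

DFS with gray/black marking from Max:
Max gray
  Hana gray
    Ava gray
      Fay gray
        Fay→Max: Max is gray → back edge
Back edge closes the cycle Max → Hana → Ava → Fay → Max; its vertices are {Ava, Fay, Max, Hana}.

Ava, Fay, Max, Hana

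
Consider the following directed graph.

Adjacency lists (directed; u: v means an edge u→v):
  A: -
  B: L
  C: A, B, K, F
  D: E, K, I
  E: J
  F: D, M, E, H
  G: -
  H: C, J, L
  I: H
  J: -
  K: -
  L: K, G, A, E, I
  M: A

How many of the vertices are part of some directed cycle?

A vertex is on a directed cycle iff it belongs to a strongly connected component of size ≥ 2 (or has a self-loop).
The vertices on cycles are {B, C, D, F, H, I, L} — 7 in total.

7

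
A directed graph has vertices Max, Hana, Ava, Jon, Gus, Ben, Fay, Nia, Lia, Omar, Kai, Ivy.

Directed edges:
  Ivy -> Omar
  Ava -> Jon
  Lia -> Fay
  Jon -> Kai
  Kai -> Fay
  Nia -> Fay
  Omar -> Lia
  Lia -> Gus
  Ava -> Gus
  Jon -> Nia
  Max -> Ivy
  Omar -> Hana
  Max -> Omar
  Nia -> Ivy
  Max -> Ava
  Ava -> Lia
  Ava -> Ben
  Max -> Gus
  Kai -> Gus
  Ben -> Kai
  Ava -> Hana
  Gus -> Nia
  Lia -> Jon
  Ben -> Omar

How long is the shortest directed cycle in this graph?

For each vertex v, BFS finds the shortest path from v back to v.
The shortest such closed walk is Ivy → Omar → Lia → Jon → Nia → Ivy, length 5.

5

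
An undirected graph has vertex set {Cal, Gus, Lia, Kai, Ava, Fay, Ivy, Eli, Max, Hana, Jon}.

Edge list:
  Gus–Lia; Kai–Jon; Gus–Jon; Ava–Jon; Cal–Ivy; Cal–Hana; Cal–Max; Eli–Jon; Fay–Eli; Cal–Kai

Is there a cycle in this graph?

No

DFS, tracking each vertex's parent; an edge to a visited non-parent vertex closes a cycle.
Start from Max:
visit Max (parent –)
  visit Cal (parent Max)
    Cal–Max: parent, skip
    visit Hana (parent Cal)
      Hana–Cal: parent, skip
    visit Kai (parent Cal)
      Kai–Cal: parent, skip
      visit Jon (parent Kai)
        visit Eli (parent Jon)
          visit Fay (parent Eli)
            Fay–Eli: parent, skip
          Eli–Jon: parent, skip
        visit Gus (parent Jon)
          Gus–Jon: parent, skip
          visit Lia (parent Gus)
            Lia–Gus: parent, skip
        Jon–Kai: parent, skip
        visit Ava (parent Jon)
          Ava–Jon: parent, skip
    visit Ivy (parent Cal)
      Ivy–Cal: parent, skip
No non-parent visited neighbor found — the graph is a forest.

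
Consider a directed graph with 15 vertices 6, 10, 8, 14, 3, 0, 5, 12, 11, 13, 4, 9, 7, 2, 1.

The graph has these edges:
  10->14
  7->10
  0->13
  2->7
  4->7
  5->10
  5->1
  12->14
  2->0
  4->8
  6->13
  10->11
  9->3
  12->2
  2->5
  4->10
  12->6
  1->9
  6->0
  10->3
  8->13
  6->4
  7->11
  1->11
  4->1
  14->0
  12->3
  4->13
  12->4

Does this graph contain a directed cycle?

DFS with white/gray/black marking, starting from 2:
2 gray
  7 gray
    10 gray
      14 gray
        0 gray
          13 gray
          13 black
        0 black
      14 black
      3 gray
      3 black
      11 gray
      11 black
    10 black
    7→11: 11 black — skip
  7 black
  2→0: 0 black — skip
  5 gray
    5→10: 10 black — skip
    1 gray
      1→11: 11 black — skip
      9 gray
        9→3: 3 black — skip
      9 black
    1 black
  5 black
2 black
6 gray
  6→13: 13 black — skip
  4 gray
    4→7: 7 black — skip
    4→10: 10 black — skip
    8 gray
      8→13: 13 black — skip
    8 black
    4→1: 1 black — skip
    4→13: 13 black — skip
  4 black
  6→0: 0 black — skip
6 black
12 gray
  12→14: 14 black — skip
  12→2: 2 black — skip
  12→4: 4 black — skip
  12→6: 6 black — skip
  12→3: 3 black — skip
12 black
Every edge goes to a white or black vertex — no back edge, so the graph is acyclic.

No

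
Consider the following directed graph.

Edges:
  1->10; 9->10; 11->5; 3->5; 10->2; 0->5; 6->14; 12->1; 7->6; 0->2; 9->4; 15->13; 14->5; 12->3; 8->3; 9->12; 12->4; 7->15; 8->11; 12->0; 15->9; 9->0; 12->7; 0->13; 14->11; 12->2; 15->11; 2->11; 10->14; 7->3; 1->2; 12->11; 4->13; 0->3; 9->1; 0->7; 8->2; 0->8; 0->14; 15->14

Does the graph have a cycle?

DFS with white/gray/black marking, starting from 3:
3 gray
  5 gray
  5 black
3 black
0 gray
  0→3: 3 black — skip
  7 gray
    7→3: 3 black — skip
    6 gray
      14 gray
        11 gray
          11→5: 5 black — skip
        11 black
        14→5: 5 black — skip
      14 black
    6 black
    15 gray
      15→14: 14 black — skip
      15→11: 11 black — skip
      9 gray
        4 gray
          13 gray
          13 black
        4 black
        12 gray
          12→4: 4 black — skip
          12→0: 0 is gray → back edge
Back edge found, so a cycle exists: 0 → 7 → 15 → 9 → 12 → 0.

Yes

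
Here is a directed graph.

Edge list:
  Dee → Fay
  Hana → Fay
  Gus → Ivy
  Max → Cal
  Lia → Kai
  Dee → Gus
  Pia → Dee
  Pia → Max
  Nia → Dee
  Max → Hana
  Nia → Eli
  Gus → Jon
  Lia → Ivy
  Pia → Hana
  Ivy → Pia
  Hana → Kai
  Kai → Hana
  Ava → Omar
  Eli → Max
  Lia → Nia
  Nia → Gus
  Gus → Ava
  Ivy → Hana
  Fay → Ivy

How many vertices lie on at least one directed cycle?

8

A vertex is on a directed cycle iff it belongs to a strongly connected component of size ≥ 2 (or has a self-loop).
The vertices on cycles are {Dee, Fay, Gus, Ivy, Kai, Max, Pia, Hana} — 8 in total.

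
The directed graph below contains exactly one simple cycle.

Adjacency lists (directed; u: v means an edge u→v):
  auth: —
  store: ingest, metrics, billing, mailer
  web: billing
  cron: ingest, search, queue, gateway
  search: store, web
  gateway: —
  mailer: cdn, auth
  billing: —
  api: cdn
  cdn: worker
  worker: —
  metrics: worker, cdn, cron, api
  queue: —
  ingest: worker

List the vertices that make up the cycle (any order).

DFS with gray/black marking from store:
store gray
  ingest gray
    worker gray
    worker black
  ingest black
  metrics gray
    metrics→worker: worker black — skip
    cdn gray
      cdn→worker: worker black — skip
    cdn black
    cron gray
      cron→ingest: ingest black — skip
      search gray
        search→store: store is gray → back edge
Back edge closes the cycle store → metrics → cron → search → store; its vertices are {cron, store, search, metrics}.

cron, store, search, metrics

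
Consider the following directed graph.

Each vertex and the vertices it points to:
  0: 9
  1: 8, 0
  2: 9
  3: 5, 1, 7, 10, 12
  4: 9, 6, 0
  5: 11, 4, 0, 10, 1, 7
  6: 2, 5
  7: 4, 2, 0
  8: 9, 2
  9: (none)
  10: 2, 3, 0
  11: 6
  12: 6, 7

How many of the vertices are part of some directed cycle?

A vertex is on a directed cycle iff it belongs to a strongly connected component of size ≥ 2 (or has a self-loop).
The vertices on cycles are {3, 4, 5, 6, 7, 10, 11, 12} — 8 in total.

8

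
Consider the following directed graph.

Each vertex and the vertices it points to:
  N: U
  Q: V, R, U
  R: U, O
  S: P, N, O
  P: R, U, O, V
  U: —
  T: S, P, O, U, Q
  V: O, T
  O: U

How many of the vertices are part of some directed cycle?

5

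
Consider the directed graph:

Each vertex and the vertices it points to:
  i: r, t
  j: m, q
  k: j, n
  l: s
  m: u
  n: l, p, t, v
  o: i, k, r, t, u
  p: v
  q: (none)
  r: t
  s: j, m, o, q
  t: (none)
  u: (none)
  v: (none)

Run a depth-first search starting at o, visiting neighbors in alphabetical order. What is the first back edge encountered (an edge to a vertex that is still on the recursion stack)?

DFS from o (visiting neighbors in alphabetical order); mark gray on enter, black on exit:
o gray
  i gray
    r gray
      t gray
      t black
    r black
    i→t: t black — skip
  i black
  k gray
    j gray
      m gray
        u gray
        u black
      m black
      q gray
      q black
    j black
    n gray
      l gray
        s gray
          s→j: j black — skip
          s→m: m black — skip
          s→o: o is gray → back edge
First back edge: s → o.

s→o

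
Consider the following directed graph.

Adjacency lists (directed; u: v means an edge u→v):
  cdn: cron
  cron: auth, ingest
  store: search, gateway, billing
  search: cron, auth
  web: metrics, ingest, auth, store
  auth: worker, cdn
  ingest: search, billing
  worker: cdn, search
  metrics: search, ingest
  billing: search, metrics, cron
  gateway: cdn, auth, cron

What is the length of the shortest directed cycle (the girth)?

3

For each vertex v, BFS finds the shortest path from v back to v.
The shortest such closed walk is metrics → ingest → billing → metrics, length 3.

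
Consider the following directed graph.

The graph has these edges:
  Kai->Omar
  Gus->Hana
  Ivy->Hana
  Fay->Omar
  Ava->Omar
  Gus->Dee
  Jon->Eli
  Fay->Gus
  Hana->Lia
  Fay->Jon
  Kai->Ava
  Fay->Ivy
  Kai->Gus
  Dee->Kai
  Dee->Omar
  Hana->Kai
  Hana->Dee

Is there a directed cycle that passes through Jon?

No

Jon lies on a cycle iff there is a path from Jon back to itself.
Exploring from Jon, it never reaches itself; equivalently, its strongly connected component is a singleton.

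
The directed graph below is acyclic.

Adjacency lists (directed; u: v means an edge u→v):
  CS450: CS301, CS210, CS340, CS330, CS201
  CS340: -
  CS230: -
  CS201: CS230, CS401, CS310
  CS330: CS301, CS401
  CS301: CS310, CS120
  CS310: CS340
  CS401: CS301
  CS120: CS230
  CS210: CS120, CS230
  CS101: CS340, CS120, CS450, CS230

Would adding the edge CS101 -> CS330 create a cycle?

No

Adding CS101→CS330 creates a cycle iff CS330 can already reach CS101.
Explore from CS330: no path reaches CS101. The graph stays acyclic.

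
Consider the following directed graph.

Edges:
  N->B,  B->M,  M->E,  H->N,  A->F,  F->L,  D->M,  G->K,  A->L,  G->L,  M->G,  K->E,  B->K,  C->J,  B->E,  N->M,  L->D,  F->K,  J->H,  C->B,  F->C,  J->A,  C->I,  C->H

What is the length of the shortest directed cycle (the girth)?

For each vertex v, BFS finds the shortest path from v back to v.
The shortest such closed walk is C → J → A → F → C, length 4.

4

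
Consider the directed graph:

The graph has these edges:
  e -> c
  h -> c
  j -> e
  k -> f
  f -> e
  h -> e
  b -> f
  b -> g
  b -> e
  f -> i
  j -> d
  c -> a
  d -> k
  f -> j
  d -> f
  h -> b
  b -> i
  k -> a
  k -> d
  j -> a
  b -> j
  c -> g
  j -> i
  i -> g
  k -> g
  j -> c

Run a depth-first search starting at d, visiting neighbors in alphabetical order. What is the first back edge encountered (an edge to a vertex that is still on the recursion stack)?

j->d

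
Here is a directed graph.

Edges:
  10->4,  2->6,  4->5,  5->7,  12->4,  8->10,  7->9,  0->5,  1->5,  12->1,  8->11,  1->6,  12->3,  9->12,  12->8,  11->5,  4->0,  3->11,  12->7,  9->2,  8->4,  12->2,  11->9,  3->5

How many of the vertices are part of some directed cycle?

11

A vertex is on a directed cycle iff it belongs to a strongly connected component of size ≥ 2 (or has a self-loop).
The vertices on cycles are {0, 1, 3, 4, 5, 7, 8, 9, 10, 11, 12} — 11 in total.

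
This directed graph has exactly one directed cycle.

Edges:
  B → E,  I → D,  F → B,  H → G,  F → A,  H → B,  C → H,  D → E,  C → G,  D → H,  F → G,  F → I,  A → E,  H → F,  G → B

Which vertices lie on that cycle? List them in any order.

D, F, H, I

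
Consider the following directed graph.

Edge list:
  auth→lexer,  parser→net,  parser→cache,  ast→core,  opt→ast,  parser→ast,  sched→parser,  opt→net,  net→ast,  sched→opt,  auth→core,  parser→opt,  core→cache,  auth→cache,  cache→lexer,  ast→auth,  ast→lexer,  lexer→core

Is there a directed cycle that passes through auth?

auth lies on a cycle iff there is a path from auth back to itself.
Exploring from auth, it never reaches itself; equivalently, its strongly connected component is a singleton.

No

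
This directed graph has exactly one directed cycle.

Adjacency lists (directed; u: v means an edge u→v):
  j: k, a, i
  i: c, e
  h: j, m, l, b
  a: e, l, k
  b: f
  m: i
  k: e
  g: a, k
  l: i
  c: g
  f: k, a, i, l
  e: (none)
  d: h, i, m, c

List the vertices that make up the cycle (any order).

a, c, g, i, l

DFS with gray/black marking from c:
c gray
  g gray
    a gray
      e gray
      e black
      l gray
        i gray
          i→c: c is gray → back edge
Back edge closes the cycle c → g → a → l → i → c; its vertices are {a, c, g, i, l}.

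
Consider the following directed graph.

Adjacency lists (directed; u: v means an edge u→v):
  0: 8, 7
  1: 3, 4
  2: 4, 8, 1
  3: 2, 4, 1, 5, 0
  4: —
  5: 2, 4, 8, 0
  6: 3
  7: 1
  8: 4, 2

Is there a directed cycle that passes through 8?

Yes

8 is on a cycle iff 8 can reach itself via ≥1 edge.
8 → 2 → 8 — yes.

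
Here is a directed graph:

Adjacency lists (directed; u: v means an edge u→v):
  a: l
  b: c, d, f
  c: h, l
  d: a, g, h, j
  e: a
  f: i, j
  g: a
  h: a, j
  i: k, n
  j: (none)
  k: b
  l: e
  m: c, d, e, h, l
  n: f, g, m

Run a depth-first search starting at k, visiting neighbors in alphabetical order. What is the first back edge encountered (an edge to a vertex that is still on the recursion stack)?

e→a

DFS from k (visiting neighbors in alphabetical order); mark gray on enter, black on exit:
k gray
  b gray
    c gray
      h gray
        a gray
          l gray
            e gray
              e→a: a is gray → back edge
First back edge: e → a.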